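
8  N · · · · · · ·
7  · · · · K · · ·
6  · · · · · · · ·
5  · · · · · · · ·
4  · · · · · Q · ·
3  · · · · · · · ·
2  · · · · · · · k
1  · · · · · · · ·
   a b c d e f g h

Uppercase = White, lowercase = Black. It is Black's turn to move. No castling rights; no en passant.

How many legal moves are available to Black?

4

Black to move; king on h2.
In check: yes, from the white queen on f4.
Legal moves: Kh3, Kg2, Kh1, Kg1.
Count: 4.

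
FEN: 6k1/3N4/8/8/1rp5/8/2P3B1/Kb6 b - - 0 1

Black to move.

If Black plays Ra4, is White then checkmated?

no

After Ra4: white king on a1; in check: yes, from the black rook on a4.
White has 2 legal replies: Kb2, Kxb1.
In check but a legal move exists → not checkmate.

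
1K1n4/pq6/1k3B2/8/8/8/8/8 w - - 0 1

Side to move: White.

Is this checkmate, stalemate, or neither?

White to move; white king on b8.
In check: yes, from the black queen on b7.
King squares — a7: attacked by Kb6; b7: attacked by Kb6; c7: attacked by Kb6; a8: attacked by Qb7; c8: attacked by Qb7.
Legal moves for White: none.
In check with no legal moves → checkmate.

checkmate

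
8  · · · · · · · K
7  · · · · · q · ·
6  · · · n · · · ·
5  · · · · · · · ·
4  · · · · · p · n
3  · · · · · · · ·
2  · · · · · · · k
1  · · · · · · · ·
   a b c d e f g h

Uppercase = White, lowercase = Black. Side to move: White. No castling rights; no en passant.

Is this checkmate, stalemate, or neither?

stalemate

White to move; white king on h8.
In check: no.
King squares — g7: attacked by Qf7; h7: attacked by Qf7; g8: attacked by Qf7.
Legal moves for White: none.
Not in check and no legal moves → stalemate.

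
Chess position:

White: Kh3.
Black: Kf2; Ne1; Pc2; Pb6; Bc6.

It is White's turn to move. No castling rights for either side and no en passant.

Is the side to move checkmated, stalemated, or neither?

neither

White to move; white king on h3.
In check: no.
Legal moves for White: Kh4, Kg4, Kh2.
White has 3 legal moves and is not in check → neither.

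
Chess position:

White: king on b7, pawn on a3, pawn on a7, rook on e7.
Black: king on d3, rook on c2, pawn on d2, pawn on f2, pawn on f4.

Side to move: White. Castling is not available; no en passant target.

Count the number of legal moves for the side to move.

21

White to move; king on b7.
In check: no.
Legal moves: Re8, Rh7, Rg7, Rf7, Rd7+, Rc7, Re6, Re5, Re4, Re3+, Re2, Re1, Kb8, Ka8, Kb6, Ka6, a8=Q, a8=R, a8=B, a8=N, a4.
Count: 21.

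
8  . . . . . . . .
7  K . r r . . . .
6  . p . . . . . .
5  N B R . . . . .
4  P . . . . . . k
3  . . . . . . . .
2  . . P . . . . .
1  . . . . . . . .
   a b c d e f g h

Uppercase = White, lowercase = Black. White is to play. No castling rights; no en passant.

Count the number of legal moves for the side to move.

White to move; king on a7.
In check: yes, from the black rook on c7.
Legal moves: Kb8, Ka8, Kxb6, Ka6, Rxc7, Nb7.
Count: 6.

6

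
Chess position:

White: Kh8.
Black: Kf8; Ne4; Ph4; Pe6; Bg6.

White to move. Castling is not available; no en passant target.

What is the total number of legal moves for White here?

White to move; king on h8.
In check: no.
Legal moves: none.
Count: 0.

0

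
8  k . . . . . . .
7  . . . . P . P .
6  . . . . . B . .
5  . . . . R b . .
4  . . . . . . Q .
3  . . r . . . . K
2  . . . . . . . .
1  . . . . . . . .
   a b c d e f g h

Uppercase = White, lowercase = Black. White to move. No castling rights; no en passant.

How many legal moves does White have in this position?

4

White to move; king on h3.
In check: yes, from the black rook on c3.
Legal moves: Kh4, Kh2, Kg2, Re3.
Count: 4.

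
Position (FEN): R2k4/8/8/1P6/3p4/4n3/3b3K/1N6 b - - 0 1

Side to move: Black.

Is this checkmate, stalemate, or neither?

Black to move; black king on d8.
In check: yes, from the white rook on a8.
King squares — c7: available; d7: available; e7: available; c8: attacked by Ra8; e8: attacked by Ra8.
Legal moves for Black: Ke7, Kd7, Kc7.
Black is in check but has 3 legal moves → neither.

neither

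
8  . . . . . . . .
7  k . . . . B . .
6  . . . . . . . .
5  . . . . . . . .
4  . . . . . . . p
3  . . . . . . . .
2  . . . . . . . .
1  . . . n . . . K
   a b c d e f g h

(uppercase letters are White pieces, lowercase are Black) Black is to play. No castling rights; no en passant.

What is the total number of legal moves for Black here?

Black to move; king on a7.
In check: no.
Legal moves: Kb8, Ka8, Kb7, Kb6, Ka6, Ne3, Nc3, Nf2+, Nb2, h3.
Count: 10.

10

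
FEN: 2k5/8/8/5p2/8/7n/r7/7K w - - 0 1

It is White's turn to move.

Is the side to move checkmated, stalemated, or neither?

stalemate

White to move; white king on h1.
In check: no.
King squares — g1: attacked by Nh3; g2: attacked by Ra2; h2: attacked by Ra2.
Legal moves for White: none.
Not in check and no legal moves → stalemate.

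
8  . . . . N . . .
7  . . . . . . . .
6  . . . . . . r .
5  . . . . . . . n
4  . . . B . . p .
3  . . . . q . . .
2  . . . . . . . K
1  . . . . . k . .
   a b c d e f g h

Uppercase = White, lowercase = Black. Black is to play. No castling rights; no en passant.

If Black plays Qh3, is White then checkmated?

After Qh3: white king on h2; in check: yes, from the black queen on h3.
King squares — g1: attacked by Kf1; h1: attacked by Qh3; g2: attacked by Kf1; g3: attacked by Qh3; h3: attacked by Pg4.
White has no legal moves → checkmate.

yes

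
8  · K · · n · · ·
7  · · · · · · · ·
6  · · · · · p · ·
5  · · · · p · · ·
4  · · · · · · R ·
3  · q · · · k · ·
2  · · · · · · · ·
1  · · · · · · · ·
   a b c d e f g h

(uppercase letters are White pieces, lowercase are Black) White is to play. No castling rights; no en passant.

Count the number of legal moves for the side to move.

White to move; king on b8.
In check: yes, from the black queen on b3.
Legal moves: Kc8, Ka8, Ka7, Rb4.
Count: 4.

4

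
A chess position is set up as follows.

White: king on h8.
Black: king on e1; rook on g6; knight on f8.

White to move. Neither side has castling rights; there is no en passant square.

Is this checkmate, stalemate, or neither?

White to move; white king on h8.
In check: no.
King squares — g7: attacked by Rg6; h7: attacked by Nf8; g8: attacked by Rg6.
Legal moves for White: none.
Not in check and no legal moves → stalemate.

stalemate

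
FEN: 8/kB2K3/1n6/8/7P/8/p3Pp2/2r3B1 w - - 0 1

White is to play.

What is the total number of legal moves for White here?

21

White to move; king on e7.
In check: no.
Legal moves: Kf8, Ke8, Kd8, Kf7, Kf6, Ke6, Kd6, Bc8, Ba8, Bc6, Ba6, Bd5, Be4, Bf3, Bg2, Bh1, Bh2, Bxf2, h5, e3, e4.
Count: 21.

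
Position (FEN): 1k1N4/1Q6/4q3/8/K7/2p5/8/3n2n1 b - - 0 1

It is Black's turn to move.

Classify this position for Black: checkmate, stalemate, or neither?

Black to move; black king on b8.
In check: yes, from the white queen on b7.
King squares — a7: attacked by Qb7; b7: attacked by Nd8; c7: attacked by Qb7; a8: attacked by Qb7; c8: attacked by Qb7.
Legal moves for Black: none.
In check with no legal moves → checkmate.

checkmate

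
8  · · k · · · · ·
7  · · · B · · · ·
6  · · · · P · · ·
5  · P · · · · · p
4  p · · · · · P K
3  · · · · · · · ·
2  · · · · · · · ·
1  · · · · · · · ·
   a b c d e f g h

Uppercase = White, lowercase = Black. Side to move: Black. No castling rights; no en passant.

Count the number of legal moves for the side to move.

4

Black to move; king on c8.
In check: yes, from the white bishop on d7.
Legal moves: Kd8, Kb8, Kc7, Kb7.
Count: 4.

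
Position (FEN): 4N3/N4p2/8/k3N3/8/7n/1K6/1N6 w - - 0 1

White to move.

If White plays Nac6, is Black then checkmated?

no

After Nac6: black king on a5; in check: yes, from the white knight on c6.
Black has 4 legal replies: Kb6, Ka6, Kb5, Ka4.
In check but a legal move exists → not checkmate.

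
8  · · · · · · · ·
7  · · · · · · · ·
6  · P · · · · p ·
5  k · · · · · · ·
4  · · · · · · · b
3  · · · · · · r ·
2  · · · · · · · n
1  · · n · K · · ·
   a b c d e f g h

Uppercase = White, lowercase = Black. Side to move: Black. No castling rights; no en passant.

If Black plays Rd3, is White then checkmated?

After Rd3: white king on e1; in check: yes, from the black bishop on h4.
King squares — d1: attacked by Rd3; f1: attacked by Nh2; d2: attacked by Rd3; e2: attacked by Nc1; f2: attacked by Bh4.
White has no legal moves → checkmate.

yes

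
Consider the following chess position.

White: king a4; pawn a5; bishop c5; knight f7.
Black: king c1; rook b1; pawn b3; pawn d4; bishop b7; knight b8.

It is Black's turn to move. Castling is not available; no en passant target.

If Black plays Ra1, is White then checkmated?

After Ra1: white king on a4; in check: yes, from the black rook on a1.
White has 4 legal replies: Kb5, Kb4, Kxb3, Ba3+.
In check but a legal move exists → not checkmate.

no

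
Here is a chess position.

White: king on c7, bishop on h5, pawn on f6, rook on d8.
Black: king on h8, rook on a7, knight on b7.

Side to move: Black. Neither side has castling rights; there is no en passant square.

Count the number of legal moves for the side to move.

Black to move; king on h8.
In check: yes, from the white rook on d8.
Legal moves: Kh7, Nxd8+.
Count: 2.

2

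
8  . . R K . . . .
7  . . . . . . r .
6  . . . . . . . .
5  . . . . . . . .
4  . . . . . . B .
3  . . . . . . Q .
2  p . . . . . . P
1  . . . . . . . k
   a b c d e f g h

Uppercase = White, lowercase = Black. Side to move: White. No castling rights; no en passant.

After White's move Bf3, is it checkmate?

yes

After Bf3: black king on h1; in check: yes, from the white bishop on f3.
King squares — g1: attacked by Qg3; g2: attacked by Bf3; h2: attacked by Qg3.
Black has no legal moves → checkmate.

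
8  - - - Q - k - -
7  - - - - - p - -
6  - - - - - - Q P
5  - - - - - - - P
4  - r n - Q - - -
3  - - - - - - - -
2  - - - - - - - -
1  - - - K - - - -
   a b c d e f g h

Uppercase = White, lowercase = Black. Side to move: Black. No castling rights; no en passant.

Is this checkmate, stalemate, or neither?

Black to move; black king on f8.
In check: yes, from the white queen on d8.
King squares — e7: attacked by Qe4; f7: own pawn; g7: attacked by Qg6; e8: attacked by Qe4; g8: attacked by Qg6.
Legal moves for Black: none.
In check with no legal moves → checkmate.

checkmate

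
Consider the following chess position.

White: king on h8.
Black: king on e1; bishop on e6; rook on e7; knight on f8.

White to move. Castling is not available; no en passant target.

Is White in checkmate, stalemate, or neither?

White to move; white king on h8.
In check: no.
King squares — g7: attacked by Re7; h7: attacked by Re7; g8: attacked by Be6.
Legal moves for White: none.
Not in check and no legal moves → stalemate.

stalemate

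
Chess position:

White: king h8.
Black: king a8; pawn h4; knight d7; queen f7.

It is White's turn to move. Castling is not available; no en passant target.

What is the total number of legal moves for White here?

White to move; king on h8.
In check: no.
Legal moves: none.
Count: 0.

0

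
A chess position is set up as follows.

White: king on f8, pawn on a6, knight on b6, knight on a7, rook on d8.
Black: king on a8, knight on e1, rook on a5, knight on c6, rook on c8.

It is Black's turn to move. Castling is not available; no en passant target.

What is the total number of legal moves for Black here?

Black to move; king on a8.
In check: yes, from the white knight on b6.
Legal moves: Kb8, Kxa7.
Count: 2.

2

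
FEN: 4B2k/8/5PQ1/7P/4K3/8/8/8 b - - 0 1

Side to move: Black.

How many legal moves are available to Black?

Black to move; king on h8.
In check: no.
Legal moves: none.
Count: 0.

0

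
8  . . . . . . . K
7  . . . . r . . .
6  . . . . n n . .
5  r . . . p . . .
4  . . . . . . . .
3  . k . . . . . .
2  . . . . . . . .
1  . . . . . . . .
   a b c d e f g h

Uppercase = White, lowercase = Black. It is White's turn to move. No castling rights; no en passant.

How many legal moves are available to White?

0

White to move; king on h8.
In check: no.
Legal moves: none.
Count: 0.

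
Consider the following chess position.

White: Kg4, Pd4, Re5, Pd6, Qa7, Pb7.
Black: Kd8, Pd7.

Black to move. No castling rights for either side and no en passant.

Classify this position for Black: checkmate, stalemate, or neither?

stalemate

Black to move; black king on d8.
In check: no.
King squares — c7: attacked by Pd6; d7: own pawn; e7: attacked by Re5; c8: attacked by Pb7; e8: attacked by Re5.
Legal moves for Black: none.
Not in check and no legal moves → stalemate.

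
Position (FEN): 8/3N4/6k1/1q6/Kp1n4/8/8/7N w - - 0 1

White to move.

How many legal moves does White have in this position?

White to move; king on a4.
In check: yes, from the black queen on b5.
Legal moves: none.
Count: 0.

0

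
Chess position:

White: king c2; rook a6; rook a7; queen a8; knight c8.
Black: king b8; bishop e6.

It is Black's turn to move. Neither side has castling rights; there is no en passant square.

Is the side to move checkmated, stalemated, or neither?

checkmate

Black to move; black king on b8.
In check: yes, from the white queen on a8.
King squares — a7: attacked by Ra6; b7: attacked by Ra7; c7: attacked by Ra7; a8: attacked by Ra7; c8: attacked by Qa8.
Legal moves for Black: none.
In check with no legal moves → checkmate.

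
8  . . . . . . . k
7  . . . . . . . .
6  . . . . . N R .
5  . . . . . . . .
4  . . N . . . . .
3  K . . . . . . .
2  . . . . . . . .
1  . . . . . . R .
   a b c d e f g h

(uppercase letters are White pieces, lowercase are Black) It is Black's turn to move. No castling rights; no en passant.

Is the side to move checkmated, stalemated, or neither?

stalemate

Black to move; black king on h8.
In check: no.
King squares — g7: attacked by Rg6; h7: attacked by Nf6; g8: attacked by Nf6.
Legal moves for Black: none.
Not in check and no legal moves → stalemate.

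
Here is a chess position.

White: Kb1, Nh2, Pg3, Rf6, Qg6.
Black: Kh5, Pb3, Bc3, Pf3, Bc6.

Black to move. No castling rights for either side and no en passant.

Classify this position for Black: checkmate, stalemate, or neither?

checkmate

Black to move; black king on h5.
In check: yes, from the white queen on g6.
King squares — g4: attacked by Nh2; h4: attacked by Pg3; g5: attacked by Qg6; g6: attacked by Rf6; h6: attacked by Qg6.
Legal moves for Black: none.
In check with no legal moves → checkmate.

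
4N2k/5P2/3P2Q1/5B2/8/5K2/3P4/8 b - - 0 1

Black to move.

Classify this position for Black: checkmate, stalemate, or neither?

stalemate

Black to move; black king on h8.
In check: no.
King squares — g7: attacked by Qg6; h7: attacked by Qg6; g8: attacked by Qg6.
Legal moves for Black: none.
Not in check and no legal moves → stalemate.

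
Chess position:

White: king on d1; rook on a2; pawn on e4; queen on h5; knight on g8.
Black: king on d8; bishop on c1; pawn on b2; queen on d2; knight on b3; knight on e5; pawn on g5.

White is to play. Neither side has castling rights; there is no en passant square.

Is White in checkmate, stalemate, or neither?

checkmate

White to move; white king on d1.
In check: yes, from the black queen on d2.
King squares — c1: attacked by Pb2; e1: attacked by Qd2; c2: attacked by Qd2; d2: attacked by Bc1; e2: attacked by Qd2.
Legal moves for White: none.
In check with no legal moves → checkmate.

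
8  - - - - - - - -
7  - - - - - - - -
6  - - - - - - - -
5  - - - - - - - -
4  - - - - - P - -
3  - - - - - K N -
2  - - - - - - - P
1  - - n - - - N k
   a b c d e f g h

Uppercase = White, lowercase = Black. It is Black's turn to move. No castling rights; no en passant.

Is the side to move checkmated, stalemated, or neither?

Black to move; black king on h1.
In check: yes, from the white knight on g3.
King squares — g1: available; g2: attacked by Kf3; h2: available.
Legal moves for Black: Kxh2, Kxg1.
Black is in check but has 2 legal moves → neither.

neither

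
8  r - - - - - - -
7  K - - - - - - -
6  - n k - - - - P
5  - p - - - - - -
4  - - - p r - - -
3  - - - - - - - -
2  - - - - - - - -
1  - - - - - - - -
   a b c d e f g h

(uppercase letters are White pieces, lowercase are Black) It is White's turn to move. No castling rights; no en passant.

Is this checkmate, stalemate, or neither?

checkmate

White to move; white king on a7.
In check: yes, from the black rook on a8.
King squares — a6: attacked by Ra8; b6: attacked by Kc6; b7: attacked by Kc6; a8: attacked by Nb6; b8: attacked by Ra8.
Legal moves for White: none.
In check with no legal moves → checkmate.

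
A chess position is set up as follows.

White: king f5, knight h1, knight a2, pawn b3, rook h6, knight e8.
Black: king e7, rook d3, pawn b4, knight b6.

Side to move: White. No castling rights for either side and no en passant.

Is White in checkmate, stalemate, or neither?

neither

White to move; white king on f5.
In check: no.
Legal moves for White include: Ng7, Nc7, Nf6, Nd6, Rh8, Rh7+, Rg6, Rf6, Re6+, Rd6, Rc6, Rxb6, Rh5, Rh4, Rh3, Rh2, Kg6, Kg5, ... (list truncated; more exist).
White has legal moves and is not in check → neither.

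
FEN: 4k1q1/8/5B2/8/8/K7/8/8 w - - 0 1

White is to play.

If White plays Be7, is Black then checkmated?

After Be7: black king on e8; in check: no.
Black is not in check, so this cannot be checkmate.

no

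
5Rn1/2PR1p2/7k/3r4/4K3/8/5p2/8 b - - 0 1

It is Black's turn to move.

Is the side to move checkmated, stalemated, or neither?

neither

Black to move; black king on h6.
In check: no.
Legal moves for Black include: Ne7, Nf6+, Kh7, Kg7, Kg6, Kh5, Kg5, Rxd7, Rd6, Rh5, Rg5, Rf5, Re5+, Rc5, Rb5, Ra5, Rd4+, Rd3, ... (list truncated; more exist).
Black has legal moves and is not in check → neither.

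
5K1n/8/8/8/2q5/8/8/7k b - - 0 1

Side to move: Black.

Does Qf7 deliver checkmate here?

After Qf7: white king on f8; in check: yes, from the black queen on f7.
King squares — e7: attacked by Qf7; f7: attacked by Nh8; g7: attacked by Qf7; e8: attacked by Qf7; g8: attacked by Qf7.
White has no legal moves → checkmate.

yes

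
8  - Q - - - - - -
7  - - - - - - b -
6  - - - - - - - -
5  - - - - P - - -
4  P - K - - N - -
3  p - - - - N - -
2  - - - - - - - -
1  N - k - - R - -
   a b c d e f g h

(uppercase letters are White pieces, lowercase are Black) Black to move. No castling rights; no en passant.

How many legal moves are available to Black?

0

Black to move; king on c1.
In check: yes, from the white rook on f1.
Legal moves: none.
Count: 0.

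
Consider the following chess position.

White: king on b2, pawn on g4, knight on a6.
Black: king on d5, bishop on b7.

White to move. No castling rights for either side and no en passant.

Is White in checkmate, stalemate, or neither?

neither

White to move; white king on b2.
In check: no.
Legal moves for White: Nb8, Nc7+, Nc5, Nb4+, Kc3, Kb3, Ka3, Kc2, Ka2, Kc1, Kb1, Ka1, g5.
White has 13 legal moves and is not in check → neither.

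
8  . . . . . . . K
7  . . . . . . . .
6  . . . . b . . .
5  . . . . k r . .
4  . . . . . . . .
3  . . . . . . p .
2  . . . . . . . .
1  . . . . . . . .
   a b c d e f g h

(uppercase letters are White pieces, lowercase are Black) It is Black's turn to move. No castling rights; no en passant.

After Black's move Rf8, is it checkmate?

no

After Rf8: white king on h8; in check: yes, from the black rook on f8.
White has 2 legal replies: Kh7, Kg7.
In check but a legal move exists → not checkmate.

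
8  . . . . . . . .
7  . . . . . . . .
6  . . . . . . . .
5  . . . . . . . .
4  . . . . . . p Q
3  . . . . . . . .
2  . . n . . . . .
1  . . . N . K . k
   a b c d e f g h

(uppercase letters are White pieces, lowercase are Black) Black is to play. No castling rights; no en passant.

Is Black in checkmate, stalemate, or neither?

checkmate

Black to move; black king on h1.
In check: yes, from the white queen on h4.
King squares — g1: attacked by Kf1; g2: attacked by Kf1; h2: attacked by Qh4.
Legal moves for Black: none.
In check with no legal moves → checkmate.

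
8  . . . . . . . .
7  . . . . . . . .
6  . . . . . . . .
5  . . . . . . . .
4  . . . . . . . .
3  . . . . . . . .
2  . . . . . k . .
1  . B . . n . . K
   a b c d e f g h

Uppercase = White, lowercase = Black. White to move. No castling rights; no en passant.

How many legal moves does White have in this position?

8

White to move; king on h1.
In check: no.
Legal moves: Kh2, Bh7, Bg6, Bf5, Be4, Bd3, Bc2, Ba2.
Count: 8.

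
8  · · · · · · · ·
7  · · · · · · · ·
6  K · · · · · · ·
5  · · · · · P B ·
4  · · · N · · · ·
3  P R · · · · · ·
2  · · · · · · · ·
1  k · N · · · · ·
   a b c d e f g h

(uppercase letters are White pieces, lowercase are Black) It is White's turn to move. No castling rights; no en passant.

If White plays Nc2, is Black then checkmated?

After Nc2: black king on a1; in check: yes, from the white knight on c2.
King squares — b1: attacked by Rb3; a2: attacked by Nc1; b2: attacked by Rb3.
Black has no legal moves → checkmate.

yes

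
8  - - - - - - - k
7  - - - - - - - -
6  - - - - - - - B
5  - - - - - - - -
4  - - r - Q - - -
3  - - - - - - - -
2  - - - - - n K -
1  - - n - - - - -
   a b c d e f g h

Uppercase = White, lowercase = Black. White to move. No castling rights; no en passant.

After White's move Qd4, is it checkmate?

no

After Qd4: black king on h8; in check: yes, from the white queen on d4.
Black has 3 legal replies: Kg8, Kh7, Rxd4.
In check but a legal move exists → not checkmate.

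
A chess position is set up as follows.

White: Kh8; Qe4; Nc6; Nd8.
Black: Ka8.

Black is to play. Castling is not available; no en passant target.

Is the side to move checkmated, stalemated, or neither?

Black to move; black king on a8.
In check: no.
King squares — a7: attacked by Nc6; b7: attacked by Nd8; b8: attacked by Nc6.
Legal moves for Black: none.
Not in check and no legal moves → stalemate.

stalemate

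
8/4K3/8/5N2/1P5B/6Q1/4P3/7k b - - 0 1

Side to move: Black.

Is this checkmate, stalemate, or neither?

stalemate

Black to move; black king on h1.
In check: no.
King squares — g1: attacked by Qg3; g2: attacked by Qg3; h2: attacked by Qg3.
Legal moves for Black: none.
Not in check and no legal moves → stalemate.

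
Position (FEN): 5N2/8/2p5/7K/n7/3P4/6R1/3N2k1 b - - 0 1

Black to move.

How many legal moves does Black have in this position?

Black to move; king on g1.
In check: yes, from the white rook on g2.
Legal moves: Kxg2, Kh1, Kf1.
Count: 3.

3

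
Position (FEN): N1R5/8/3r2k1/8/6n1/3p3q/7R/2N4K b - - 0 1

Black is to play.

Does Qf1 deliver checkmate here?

yes

After Qf1: white king on h1; in check: yes, from the black queen on f1.
King squares — g1: attacked by Qf1; g2: attacked by Qf1; h2: own rook.
White has no legal moves → checkmate.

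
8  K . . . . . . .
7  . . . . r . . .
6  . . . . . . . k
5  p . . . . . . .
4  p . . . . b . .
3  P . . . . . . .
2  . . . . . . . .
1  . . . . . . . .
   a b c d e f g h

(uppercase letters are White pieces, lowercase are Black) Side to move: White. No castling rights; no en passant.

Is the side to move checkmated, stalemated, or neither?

stalemate

White to move; white king on a8.
In check: no.
King squares — a7: attacked by Re7; b7: attacked by Re7; b8: attacked by Bf4.
Legal moves for White: none.
Not in check and no legal moves → stalemate.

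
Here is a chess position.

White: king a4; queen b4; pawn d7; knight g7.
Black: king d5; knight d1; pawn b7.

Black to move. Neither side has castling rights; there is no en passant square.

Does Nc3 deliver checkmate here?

no

After Nc3: white king on a4; in check: yes, from the black knight on c3.
White has 4 legal replies: Ka5, Kb3, Ka3, Qxc3.
In check but a legal move exists → not checkmate.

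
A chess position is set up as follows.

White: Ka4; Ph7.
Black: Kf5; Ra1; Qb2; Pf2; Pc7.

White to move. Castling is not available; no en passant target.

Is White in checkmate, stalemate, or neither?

checkmate

White to move; white king on a4.
In check: yes, from the black rook on a1.
King squares — a3: attacked by Ra1; b3: attacked by Qb2; b4: attacked by Qb2; a5: attacked by Ra1; b5: attacked by Qb2.
Legal moves for White: none.
In check with no legal moves → checkmate.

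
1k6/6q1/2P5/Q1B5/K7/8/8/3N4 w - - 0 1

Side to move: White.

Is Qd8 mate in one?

After Qd8: black king on b8; in check: yes, from the white queen on d8.
King squares — a7: attacked by Bc5; b7: attacked by Pc6; c7: attacked by Qd8; a8: attacked by Qd8; c8: attacked by Qd8.
Black has no legal moves → checkmate.

yes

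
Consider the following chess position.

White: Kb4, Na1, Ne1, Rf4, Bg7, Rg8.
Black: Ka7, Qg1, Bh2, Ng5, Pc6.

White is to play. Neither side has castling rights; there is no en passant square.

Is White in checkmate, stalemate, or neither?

White to move; white king on b4.
In check: no.
Legal moves for White include: Rh8, Rgf8, Re8, Rd8, Rc8, Rb8, Ra8+, Bh8, Bf8, Bh6, Bf6, Be5, Bd4+, Bc3, Bb2, Rff8, Rf7+, Rf6, ... (list truncated; more exist).
White has legal moves and is not in check → neither.

neither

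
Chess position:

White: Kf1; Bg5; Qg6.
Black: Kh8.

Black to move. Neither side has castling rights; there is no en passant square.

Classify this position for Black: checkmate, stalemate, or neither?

Black to move; black king on h8.
In check: no.
King squares — g7: attacked by Qg6; h7: attacked by Qg6; g8: attacked by Qg6.
Legal moves for Black: none.
Not in check and no legal moves → stalemate.

stalemate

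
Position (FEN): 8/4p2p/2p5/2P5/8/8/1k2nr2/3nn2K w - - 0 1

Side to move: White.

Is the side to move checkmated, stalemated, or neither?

White to move; white king on h1.
In check: no.
King squares — g1: attacked by Ne2; g2: attacked by Ne1; h2: attacked by Rf2.
Legal moves for White: none.
Not in check and no legal moves → stalemate.

stalemate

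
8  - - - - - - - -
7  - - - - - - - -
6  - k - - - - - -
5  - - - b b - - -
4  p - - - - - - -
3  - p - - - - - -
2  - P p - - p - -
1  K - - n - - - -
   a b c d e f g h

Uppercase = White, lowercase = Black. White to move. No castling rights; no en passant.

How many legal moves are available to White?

0

White to move; king on a1.
In check: no.
Legal moves: none.
Count: 0.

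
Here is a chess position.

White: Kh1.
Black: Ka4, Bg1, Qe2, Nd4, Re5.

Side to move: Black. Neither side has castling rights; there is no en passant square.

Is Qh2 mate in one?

yes

After Qh2: white king on h1; in check: yes, from the black queen on h2.
King squares — g1: attacked by Qh2; g2: attacked by Qh2; h2: attacked by Bg1.
White has no legal moves → checkmate.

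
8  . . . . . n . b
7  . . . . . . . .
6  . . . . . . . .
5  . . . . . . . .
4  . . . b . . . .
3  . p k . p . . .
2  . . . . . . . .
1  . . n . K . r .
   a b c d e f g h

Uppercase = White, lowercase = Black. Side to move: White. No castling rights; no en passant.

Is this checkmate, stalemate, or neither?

White to move; white king on e1.
In check: yes, from the black rook on g1.
King squares — d1: attacked by Rg1; f1: attacked by Rg1; d2: attacked by Kc3; e2: attacked by Nc1; f2: attacked by Pe3.
Legal moves for White: none.
In check with no legal moves → checkmate.

checkmate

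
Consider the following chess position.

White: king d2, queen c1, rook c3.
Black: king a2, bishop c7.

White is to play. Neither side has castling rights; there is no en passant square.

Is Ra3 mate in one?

After Ra3: black king on a2; in check: yes, from the white rook on a3.
King squares — a1: attacked by Qc1; b1: attacked by Qc1; b2: attacked by Qc1; a3: attacked by Qc1; b3: attacked by Ra3.
Black has no legal moves → checkmate.

yes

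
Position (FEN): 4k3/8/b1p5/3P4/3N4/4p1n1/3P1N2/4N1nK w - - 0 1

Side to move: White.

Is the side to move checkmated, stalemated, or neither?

neither

White to move; white king on h1.
In check: yes, from the black knight on g3.
King squares — g1: available; g2: available; h2: available.
Legal moves for White: Kh2, Kg2, Kxg1.
White is in check but has 3 legal moves → neither.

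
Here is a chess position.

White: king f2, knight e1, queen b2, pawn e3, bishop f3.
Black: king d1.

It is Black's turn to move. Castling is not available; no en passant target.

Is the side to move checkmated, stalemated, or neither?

Black to move; black king on d1.
In check: yes, from the white bishop on f3.
King squares — c1: attacked by Qb2; e1: attacked by Kf2; c2: attacked by Ne1; d2: attacked by Qb2; e2: attacked by Qb2.
Legal moves for Black: none.
In check with no legal moves → checkmate.

checkmate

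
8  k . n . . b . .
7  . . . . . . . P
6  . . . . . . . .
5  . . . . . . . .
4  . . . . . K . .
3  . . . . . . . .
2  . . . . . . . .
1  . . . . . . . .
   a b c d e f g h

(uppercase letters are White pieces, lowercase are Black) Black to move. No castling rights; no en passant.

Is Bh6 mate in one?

After Bh6: white king on f4; in check: yes, from the black bishop on h6.
White has 6 legal replies: Kf5, Ke5, Kg4, Ke4, Kg3, Kf3.
In check but a legal move exists → not checkmate.

no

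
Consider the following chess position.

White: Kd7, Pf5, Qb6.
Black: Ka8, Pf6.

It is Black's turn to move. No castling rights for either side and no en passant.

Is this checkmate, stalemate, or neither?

Black to move; black king on a8.
In check: no.
King squares — a7: attacked by Qb6; b7: attacked by Qb6; b8: attacked by Qb6.
Legal moves for Black: none.
Not in check and no legal moves → stalemate.

stalemate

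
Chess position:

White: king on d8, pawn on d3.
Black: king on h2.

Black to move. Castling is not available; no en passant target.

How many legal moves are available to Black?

5

Black to move; king on h2.
In check: no.
Legal moves: Kh3, Kg3, Kg2, Kh1, Kg1.
Count: 5.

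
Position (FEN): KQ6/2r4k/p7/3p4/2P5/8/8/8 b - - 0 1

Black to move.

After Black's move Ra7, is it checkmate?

After Ra7: white king on a8; in check: yes, from the black rook on a7.
White has 2 legal replies: Kxa7, Qxa7+.
In check but a legal move exists → not checkmate.

no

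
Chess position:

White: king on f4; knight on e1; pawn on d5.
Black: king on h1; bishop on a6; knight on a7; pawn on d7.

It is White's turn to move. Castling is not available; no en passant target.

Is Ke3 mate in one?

no

After Ke3: black king on h1; in check: no.
Black is not in check, so this cannot be checkmate.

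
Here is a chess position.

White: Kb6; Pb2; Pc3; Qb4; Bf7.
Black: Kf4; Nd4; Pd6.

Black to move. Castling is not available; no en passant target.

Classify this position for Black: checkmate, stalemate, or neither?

neither

Black to move; black king on f4.
In check: no.
Legal moves for Black: Kg5, Kf5, Ke5, Kg4, Ke4, Kg3, Kf3, Ke3, d5.
Black has 9 legal moves and is not in check → neither.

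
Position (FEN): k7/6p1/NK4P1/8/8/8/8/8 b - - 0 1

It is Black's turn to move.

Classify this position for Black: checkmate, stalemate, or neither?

Black to move; black king on a8.
In check: no.
King squares — a7: attacked by Kb6; b7: attacked by Kb6; b8: attacked by Na6.
Legal moves for Black: none.
Not in check and no legal moves → stalemate.

stalemate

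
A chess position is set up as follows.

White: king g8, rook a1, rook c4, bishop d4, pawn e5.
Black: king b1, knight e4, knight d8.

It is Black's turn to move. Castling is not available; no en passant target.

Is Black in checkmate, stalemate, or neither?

checkmate

Black to move; black king on b1.
In check: yes, from the white rook on a1.
King squares — a1: attacked by Bd4; c1: attacked by Ra1; a2: attacked by Ra1; b2: attacked by Bd4; c2: attacked by Rc4.
Legal moves for Black: none.
In check with no legal moves → checkmate.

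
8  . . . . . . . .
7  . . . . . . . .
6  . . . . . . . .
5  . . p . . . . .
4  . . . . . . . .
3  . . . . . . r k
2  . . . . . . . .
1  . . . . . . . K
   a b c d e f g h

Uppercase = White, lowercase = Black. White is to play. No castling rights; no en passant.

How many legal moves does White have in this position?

White to move; king on h1.
In check: no.
Legal moves: none.
Count: 0.

0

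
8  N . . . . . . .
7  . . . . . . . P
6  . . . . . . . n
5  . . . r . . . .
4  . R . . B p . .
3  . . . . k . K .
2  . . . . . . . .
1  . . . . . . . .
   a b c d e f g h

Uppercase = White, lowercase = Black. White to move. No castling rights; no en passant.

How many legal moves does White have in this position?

4

White to move; king on g3.
In check: yes, from the black pawn on f4.
Legal moves: Kh4, Kh3, Kh2, Kg2.
Count: 4.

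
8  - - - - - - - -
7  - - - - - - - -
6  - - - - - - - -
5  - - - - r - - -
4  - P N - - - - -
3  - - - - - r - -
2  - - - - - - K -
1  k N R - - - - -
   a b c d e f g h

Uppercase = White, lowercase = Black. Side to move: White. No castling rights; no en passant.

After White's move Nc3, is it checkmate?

After Nc3: black king on a1; in check: yes, from the white rook on c1.
King squares — b1: attacked by Rc1; a2: attacked by Nc3; b2: attacked by Nc4.
Black has no legal moves → checkmate.

yes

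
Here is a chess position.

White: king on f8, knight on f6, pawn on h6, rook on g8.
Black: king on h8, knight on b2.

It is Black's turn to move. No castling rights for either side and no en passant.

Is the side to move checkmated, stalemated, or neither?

Black to move; black king on h8.
In check: yes, from the white rook on g8.
King squares — g7: attacked by Ph6; h7: attacked by Nf6; g8: attacked by Nf6.
Legal moves for Black: none.
In check with no legal moves → checkmate.

checkmate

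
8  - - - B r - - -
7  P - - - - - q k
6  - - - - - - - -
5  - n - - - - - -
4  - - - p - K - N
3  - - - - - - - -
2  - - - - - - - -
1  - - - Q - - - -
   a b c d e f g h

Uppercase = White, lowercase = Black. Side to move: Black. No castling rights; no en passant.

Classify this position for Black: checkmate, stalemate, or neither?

Black to move; black king on h7.
In check: no.
Legal moves for Black include: Rh8, Rg8, Rf8+, Rxd8, Re7, Re6, Re5, Re4+, Re3, Re2, Re1, Kh8, Kg8, Kh6, Qh8, Qg8, Qf8+, Qf7+, ... (list truncated; more exist).
Black has legal moves and is not in check → neither.

neither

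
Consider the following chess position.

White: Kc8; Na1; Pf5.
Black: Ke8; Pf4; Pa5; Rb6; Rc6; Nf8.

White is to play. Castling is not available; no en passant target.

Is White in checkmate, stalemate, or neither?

checkmate

White to move; white king on c8.
In check: yes, from the black rook on c6.
King squares — b7: attacked by Rb6; c7: attacked by Rc6; d7: attacked by Ke8; b8: attacked by Rb6; d8: attacked by Ke8.
Legal moves for White: none.
In check with no legal moves → checkmate.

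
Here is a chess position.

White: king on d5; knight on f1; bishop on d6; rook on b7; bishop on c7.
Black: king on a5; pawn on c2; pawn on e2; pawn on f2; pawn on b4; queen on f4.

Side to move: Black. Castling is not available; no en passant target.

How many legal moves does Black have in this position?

Black to move; king on a5.
In check: yes, from the white bishop on c7.
Legal moves: Ka6, Ka4.
Count: 2.

2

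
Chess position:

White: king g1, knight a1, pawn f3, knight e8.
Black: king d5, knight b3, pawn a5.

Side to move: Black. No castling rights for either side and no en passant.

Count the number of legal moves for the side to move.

Black to move; king on d5.
In check: no.
Legal moves: Ke6, Kc6, Ke5, Kc5, Kd4, Kc4, Nc5, Nd4, Nd2, Nc1, Nxa1, a4.
Count: 12.

12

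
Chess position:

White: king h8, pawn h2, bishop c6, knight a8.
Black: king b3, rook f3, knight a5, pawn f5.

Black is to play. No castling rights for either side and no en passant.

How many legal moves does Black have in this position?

19

Black to move; king on b3.
In check: no.
Legal moves: Nb7, Nxc6, Nc4, Rf4, Rh3+, Rg3, Re3, Rd3, Rc3, Rf2, Rf1, Kc4, Kb4, Kc3, Ka3, Kc2, Kb2, Ka2, f4.
Count: 19.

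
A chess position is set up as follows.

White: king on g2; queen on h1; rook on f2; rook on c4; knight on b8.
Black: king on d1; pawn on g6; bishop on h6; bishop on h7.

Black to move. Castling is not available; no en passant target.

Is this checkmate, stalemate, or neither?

Black to move; black king on d1.
In check: yes, from the white queen on h1.
King squares — c1: attacked by Qh1; e1: attacked by Qh1; c2: attacked by Rf2; d2: attacked by Rf2; e2: attacked by Rf2.
Legal moves for Black: none.
In check with no legal moves → checkmate.

checkmate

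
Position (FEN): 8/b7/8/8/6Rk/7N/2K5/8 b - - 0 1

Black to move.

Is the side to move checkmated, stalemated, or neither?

Black to move; black king on h4.
In check: yes, from the white rook on g4.
King squares — g3: attacked by Rg4; h3: available; g4: available; g5: attacked by Nh3; h5: available.
Legal moves for Black: Kh5, Kxg4, Kxh3.
Black is in check but has 3 legal moves → neither.

neither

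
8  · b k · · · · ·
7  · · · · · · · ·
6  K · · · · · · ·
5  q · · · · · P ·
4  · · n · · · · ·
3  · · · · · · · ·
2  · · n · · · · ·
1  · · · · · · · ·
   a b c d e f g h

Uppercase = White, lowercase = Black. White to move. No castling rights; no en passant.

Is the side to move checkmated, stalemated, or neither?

White to move; white king on a6.
In check: yes, from the black queen on a5.
King squares — a5: attacked by Nc4; b5: attacked by Qa5; b6: attacked by Nc4; a7: attacked by Qa5; b7: attacked by Kc8.
Legal moves for White: none.
In check with no legal moves → checkmate.

checkmate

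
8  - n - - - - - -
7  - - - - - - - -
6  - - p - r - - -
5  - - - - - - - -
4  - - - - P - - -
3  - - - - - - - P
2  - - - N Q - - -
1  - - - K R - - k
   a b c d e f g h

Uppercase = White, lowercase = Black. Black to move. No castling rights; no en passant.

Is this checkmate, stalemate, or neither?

Black to move; black king on h1.
In check: yes, from the white rook on e1.
King squares — g1: attacked by Re1; g2: attacked by Qe2; h2: attacked by Qe2.
Legal moves for Black: none.
In check with no legal moves → checkmate.

checkmate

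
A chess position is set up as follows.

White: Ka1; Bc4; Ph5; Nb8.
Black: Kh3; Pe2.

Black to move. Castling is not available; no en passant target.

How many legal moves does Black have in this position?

9

Black to move; king on h3.
In check: no.
Legal moves: Kh4, Kg4, Kg3, Kh2, Kg2, e1=Q+, e1=R+, e1=B, e1=N.
Count: 9.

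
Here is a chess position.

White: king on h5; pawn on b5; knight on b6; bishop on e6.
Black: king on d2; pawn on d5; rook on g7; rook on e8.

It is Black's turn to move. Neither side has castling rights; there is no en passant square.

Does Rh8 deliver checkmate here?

yes

After Rh8: white king on h5; in check: yes, from the black rook on h8.
King squares — g4: attacked by Rg7; h4: attacked by Rh8; g5: attacked by Rg7; g6: attacked by Rg7; h6: attacked by Rh8.
White has no legal moves → checkmate.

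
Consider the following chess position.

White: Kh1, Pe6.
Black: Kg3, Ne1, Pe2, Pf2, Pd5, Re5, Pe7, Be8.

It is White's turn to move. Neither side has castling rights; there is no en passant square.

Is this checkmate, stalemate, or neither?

stalemate

White to move; white king on h1.
In check: no.
King squares — g1: attacked by Pf2; g2: attacked by Ne1; h2: attacked by Kg3.
Legal moves for White: none.
Not in check and no legal moves → stalemate.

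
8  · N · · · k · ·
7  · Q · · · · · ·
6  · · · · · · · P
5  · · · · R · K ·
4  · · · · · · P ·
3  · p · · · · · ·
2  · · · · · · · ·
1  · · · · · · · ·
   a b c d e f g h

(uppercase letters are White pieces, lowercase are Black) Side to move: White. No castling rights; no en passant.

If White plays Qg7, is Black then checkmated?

yes

After Qg7: black king on f8; in check: yes, from the white queen on g7.
King squares — e7: attacked by Re5; f7: attacked by Qg7; g7: attacked by Ph6; e8: attacked by Re5; g8: attacked by Qg7.
Black has no legal moves → checkmate.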